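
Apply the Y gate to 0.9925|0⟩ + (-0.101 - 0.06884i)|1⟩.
(-0.06884 + 0.101i)|0⟩ + 0.9925i|1⟩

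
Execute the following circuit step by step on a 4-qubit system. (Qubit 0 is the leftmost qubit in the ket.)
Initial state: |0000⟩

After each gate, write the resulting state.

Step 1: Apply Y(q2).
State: i|0010⟩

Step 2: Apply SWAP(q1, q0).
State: i|0010⟩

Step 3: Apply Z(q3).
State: i|0010⟩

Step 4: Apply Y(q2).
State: |0000⟩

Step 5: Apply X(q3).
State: |0001⟩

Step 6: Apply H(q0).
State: 1/√2|0001⟩ + 1/√2|1001⟩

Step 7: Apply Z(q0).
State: 1/√2|0001⟩ - 1/√2|1001⟩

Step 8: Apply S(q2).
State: 1/√2|0001⟩ - 1/√2|1001⟩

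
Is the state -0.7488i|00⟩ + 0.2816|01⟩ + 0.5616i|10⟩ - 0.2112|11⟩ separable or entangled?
Separable

Writing the state as a|00⟩ + b|01⟩ + c|10⟩ + d|11⟩, it is a product state iff ad − bc = 0.
Here (a, b, c, d) = (-0.7488i, 0.2816, 0.5616i, -0.2112): ad − bc = (-0.7488i)(-0.2112) − (0.2816)(0.5616i) = 0, so the state is separable.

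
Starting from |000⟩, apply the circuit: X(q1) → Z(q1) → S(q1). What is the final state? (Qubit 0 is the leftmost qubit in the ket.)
-i|010⟩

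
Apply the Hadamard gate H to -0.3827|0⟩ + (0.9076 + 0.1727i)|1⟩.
(0.3712 + 0.1221i)|0⟩ + (-0.9124 - 0.1221i)|1⟩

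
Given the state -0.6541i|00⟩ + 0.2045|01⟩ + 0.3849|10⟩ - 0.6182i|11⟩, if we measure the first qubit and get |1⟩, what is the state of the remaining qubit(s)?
0.5285|0⟩ - 0.8489i|1⟩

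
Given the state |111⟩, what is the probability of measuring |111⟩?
1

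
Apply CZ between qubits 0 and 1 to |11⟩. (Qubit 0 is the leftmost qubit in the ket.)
-|11⟩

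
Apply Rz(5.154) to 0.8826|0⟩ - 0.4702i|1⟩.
(-0.7456 - 0.4723i)|0⟩ + (0.2516 + 0.3972i)|1⟩

Rz(5.154) = [[e^(−iθ/2), 0], [0, e^(iθ/2)]] with e^(±iθ/2) = cos(θ/2) ± i·sin(θ/2); θ = 5.154, cos(θ/2) ≈ -0.844807, sin(θ/2) ≈ 0.535072.
With a = amp(|0⟩) = 0.8826 and b = amp(|1⟩) = -0.4702i:
new amp(|0⟩) = (-0.844807 - 0.535072i)·a = (-0.7456 - 0.4723i)
new amp(|1⟩) = (-0.844807 + 0.535072i)·b = (0.2516 + 0.3972i)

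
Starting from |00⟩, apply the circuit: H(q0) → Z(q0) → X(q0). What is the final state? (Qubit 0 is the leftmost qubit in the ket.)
-1/√2|00⟩ + 1/√2|10⟩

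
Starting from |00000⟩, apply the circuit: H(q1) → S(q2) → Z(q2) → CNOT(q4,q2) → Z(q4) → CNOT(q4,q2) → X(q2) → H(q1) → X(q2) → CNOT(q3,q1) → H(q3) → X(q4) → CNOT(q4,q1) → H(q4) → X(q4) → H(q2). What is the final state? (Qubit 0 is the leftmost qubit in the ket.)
-1/√8|01000⟩ + 1/√8|01001⟩ - 1/√8|01010⟩ + 1/√8|01011⟩ - 1/√8|01100⟩ + 1/√8|01101⟩ - 1/√8|01110⟩ + 1/√8|01111⟩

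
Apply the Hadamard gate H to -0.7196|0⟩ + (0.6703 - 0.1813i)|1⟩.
(-0.03486 - 0.1282i)|0⟩ + (-0.9828 + 0.1282i)|1⟩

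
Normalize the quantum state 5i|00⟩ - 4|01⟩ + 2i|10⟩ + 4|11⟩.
0.6402i|00⟩ - 0.5121|01⟩ + 0.2561i|10⟩ + 0.5121|11⟩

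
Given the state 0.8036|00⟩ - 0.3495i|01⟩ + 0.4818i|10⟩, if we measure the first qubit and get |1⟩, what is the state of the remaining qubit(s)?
i|0⟩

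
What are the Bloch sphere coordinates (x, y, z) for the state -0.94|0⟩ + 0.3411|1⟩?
(-0.6413, 0, 0.7673)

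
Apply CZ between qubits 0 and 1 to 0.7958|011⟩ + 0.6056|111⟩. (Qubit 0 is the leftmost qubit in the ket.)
0.7958|011⟩ - 0.6056|111⟩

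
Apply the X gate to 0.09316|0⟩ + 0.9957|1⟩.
0.9957|0⟩ + 0.09316|1⟩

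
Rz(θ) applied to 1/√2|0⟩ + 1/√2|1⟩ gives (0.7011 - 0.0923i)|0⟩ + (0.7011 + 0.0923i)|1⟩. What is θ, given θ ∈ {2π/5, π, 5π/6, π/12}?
π/12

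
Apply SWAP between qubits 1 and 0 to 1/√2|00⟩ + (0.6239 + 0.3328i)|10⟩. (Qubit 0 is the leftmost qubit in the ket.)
1/√2|00⟩ + (0.6239 + 0.3328i)|01⟩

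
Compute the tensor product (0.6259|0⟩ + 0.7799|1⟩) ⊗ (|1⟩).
0.6259|01⟩ + 0.7799|11⟩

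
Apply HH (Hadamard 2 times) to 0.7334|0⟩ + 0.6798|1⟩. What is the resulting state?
0.7334|0⟩ + 0.6798|1⟩

H² = I, so an even number of Hadamards cancels: H^2 = I and the state is unchanged.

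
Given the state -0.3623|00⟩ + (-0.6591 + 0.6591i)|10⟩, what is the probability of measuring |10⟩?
0.8688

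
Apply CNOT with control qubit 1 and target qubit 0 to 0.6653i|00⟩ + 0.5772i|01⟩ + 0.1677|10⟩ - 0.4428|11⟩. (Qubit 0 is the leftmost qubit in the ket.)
0.6653i|00⟩ - 0.4428|01⟩ + 0.1677|10⟩ + 0.5772i|11⟩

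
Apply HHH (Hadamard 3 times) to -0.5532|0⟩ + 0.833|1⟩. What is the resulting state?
0.1978|0⟩ - 0.9802|1⟩

H² = I, so H^3 = H: a single Hadamard. With (a, b) = (-0.5532, 0.833), H gives ((a + b)/√2, (a − b)/√2) = (0.1978, -0.9802).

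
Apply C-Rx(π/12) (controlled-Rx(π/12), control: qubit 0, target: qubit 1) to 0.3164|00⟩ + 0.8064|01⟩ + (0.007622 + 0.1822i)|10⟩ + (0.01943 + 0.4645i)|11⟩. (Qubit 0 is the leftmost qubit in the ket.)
0.3164|00⟩ + 0.8064|01⟩ + (0.06819 + 0.1781i)|10⟩ + (0.04305 + 0.4595i)|11⟩

C-Rx(π/12) leaves the control-|0⟩ kets |00⟩, |01⟩ unchanged and applies Rx(π/12) to qubit 1 on the control-|1⟩ pair (|10⟩, |11⟩).
Rx(π/12) = [[cos(θ/2), −i·sin(θ/2)], [−i·sin(θ/2), cos(θ/2)]]; θ = π/12, cos(θ/2) ≈ 0.991445, sin(θ/2) ≈ 0.130526.
With a = amp(|10⟩) = (0.007622 + 0.1822i) and b = amp(|11⟩) = (0.01943 + 0.4645i):
new amp(|10⟩) = (0.991445)·a + (-0.130526i)·b = (0.06819 + 0.1781i)
new amp(|11⟩) = (-0.130526i)·a + (0.991445)·b = (0.04305 + 0.4595i)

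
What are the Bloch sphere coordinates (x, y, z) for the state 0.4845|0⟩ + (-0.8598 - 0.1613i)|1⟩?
(-0.8331, -0.1563, -0.5305)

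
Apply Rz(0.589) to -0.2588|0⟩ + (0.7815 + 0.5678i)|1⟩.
(-0.2477 + 0.07512i)|0⟩ + (0.583 + 0.7702i)|1⟩

Rz(0.589) = [[e^(−iθ/2), 0], [0, e^(iθ/2)]] with e^(±iθ/2) = cos(θ/2) ± i·sin(θ/2); θ = 0.589, cos(θ/2) ≈ 0.956947, sin(θ/2) ≈ 0.290261.
With a = amp(|0⟩) = -0.2588 and b = amp(|1⟩) = (0.7815 + 0.5678i):
new amp(|0⟩) = (0.956947 - 0.290261i)·a = (-0.2477 + 0.07512i)
new amp(|1⟩) = (0.956947 + 0.290261i)·b = (0.583 + 0.7702i)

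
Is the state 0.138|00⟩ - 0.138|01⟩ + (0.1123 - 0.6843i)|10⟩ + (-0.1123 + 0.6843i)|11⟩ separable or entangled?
Separable

Writing the state as a|00⟩ + b|01⟩ + c|10⟩ + d|11⟩, it is a product state iff ad − bc = 0.
Here (a, b, c, d) = (0.138, -0.138, (0.1123 - 0.6843i), (-0.1123 + 0.6843i)): ad − bc = (0.138)(-0.1123 + 0.6843i) − (-0.138)(0.1123 - 0.6843i) = 0, so the state is separable.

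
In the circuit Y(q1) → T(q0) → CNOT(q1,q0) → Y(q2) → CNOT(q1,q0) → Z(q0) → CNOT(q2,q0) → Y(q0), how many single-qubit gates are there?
5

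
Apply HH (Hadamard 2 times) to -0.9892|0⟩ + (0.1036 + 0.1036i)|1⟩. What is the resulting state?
-0.9892|0⟩ + (0.1036 + 0.1036i)|1⟩

H² = I, so an even number of Hadamards cancels: H^2 = I and the state is unchanged.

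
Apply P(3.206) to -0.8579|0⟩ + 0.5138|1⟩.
-0.8579|0⟩ + (-0.5127 - 0.03307i)|1⟩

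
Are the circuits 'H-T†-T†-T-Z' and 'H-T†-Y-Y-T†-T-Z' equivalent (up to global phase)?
Yes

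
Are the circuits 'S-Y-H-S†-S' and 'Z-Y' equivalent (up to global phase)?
No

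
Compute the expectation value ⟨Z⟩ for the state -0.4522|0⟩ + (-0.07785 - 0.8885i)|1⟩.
-0.591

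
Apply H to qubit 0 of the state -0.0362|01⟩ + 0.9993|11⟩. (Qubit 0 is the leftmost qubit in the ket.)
0.681|01⟩ - 0.7322|11⟩

H on qubit 0 mixes each pair of kets that differ only in qubit 0: amplitudes (a, b) of (|…0…⟩, |…1…⟩) become ((a + b)/√2, (a − b)/√2). Kets absent from the input have amplitude 0.
(|01⟩, |11⟩): (a, b) = (-0.0362, 0.9993) → (0.681, -0.7322)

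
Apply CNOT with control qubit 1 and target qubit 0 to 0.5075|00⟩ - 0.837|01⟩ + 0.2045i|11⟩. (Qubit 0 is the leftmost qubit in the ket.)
0.5075|00⟩ + 0.2045i|01⟩ - 0.837|11⟩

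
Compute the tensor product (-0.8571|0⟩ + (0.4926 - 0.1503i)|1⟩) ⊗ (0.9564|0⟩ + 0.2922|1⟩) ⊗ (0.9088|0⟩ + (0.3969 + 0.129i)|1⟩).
-0.745|000⟩ + (-0.3254 - 0.1057i)|001⟩ - 0.2276|010⟩ + (-0.0994 - 0.03231i)|011⟩ + (0.4282 - 0.1306i)|100⟩ + (0.2055 + 0.003722i)|101⟩ + (0.1308 - 0.03991i)|110⟩ + (0.06279 + 0.001137i)|111⟩

amp(|b₁b₂…⟩) = product of the factor amplitudes for bits b₁, b₂, …; only kets whose every factor amplitude is nonzero survive.
|000⟩: (-0.8571)(0.9564)(0.9088) = -0.745
|001⟩: (-0.8571)(0.9564)(0.3969 + 0.129i) = (-0.3254 - 0.1057i)
|010⟩: (-0.8571)(0.2922)(0.9088) = -0.2276
|011⟩: (-0.8571)(0.2922)(0.3969 + 0.129i) = (-0.0994 - 0.03231i)
|100⟩: (0.4926 - 0.1503i)(0.9564)(0.9088) = (0.4282 - 0.1306i)
|101⟩: (0.4926 - 0.1503i)(0.9564)(0.3969 + 0.129i) = (0.2055 + 0.003722i)
|110⟩: (0.4926 - 0.1503i)(0.2922)(0.9088) = (0.1308 - 0.03991i)
|111⟩: (0.4926 - 0.1503i)(0.2922)(0.3969 + 0.129i) = (0.06279 + 0.001137i)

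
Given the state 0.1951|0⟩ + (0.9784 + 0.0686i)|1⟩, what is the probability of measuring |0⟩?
0.03806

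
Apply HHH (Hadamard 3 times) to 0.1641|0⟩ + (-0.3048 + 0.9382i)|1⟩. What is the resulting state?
(-0.09949 + 0.6634i)|0⟩ + (0.3316 - 0.6634i)|1⟩

H² = I, so H^3 = H: a single Hadamard. With (a, b) = (0.1641, (-0.3048 + 0.9382i)), H gives ((a + b)/√2, (a − b)/√2) = ((-0.09949 + 0.6634i), (0.3316 - 0.6634i)).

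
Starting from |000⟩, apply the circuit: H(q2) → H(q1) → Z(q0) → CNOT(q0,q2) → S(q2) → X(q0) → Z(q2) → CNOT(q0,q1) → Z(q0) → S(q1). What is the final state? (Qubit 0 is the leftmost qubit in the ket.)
-1/2|100⟩ + (1/2)i|101⟩ - (1/2)i|110⟩ - 1/2|111⟩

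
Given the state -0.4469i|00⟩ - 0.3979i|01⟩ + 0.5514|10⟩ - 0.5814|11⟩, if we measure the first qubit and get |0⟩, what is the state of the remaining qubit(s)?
-0.7469i|0⟩ - 0.665i|1⟩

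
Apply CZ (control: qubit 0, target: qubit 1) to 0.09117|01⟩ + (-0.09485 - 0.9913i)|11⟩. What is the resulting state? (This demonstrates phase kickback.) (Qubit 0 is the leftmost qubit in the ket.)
0.09117|01⟩ + (0.09485 + 0.9913i)|11⟩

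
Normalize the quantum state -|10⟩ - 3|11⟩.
-0.3162|10⟩ - 0.9487|11⟩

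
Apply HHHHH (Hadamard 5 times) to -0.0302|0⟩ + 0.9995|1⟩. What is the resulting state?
0.6854|0⟩ - 0.7281|1⟩

H² = I, so H^5 = H: a single Hadamard. With (a, b) = (-0.0302, 0.9995), H gives ((a + b)/√2, (a − b)/√2) = (0.6854, -0.7281).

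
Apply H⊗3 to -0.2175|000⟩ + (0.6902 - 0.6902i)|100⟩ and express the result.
(0.1671 - 0.244i)|000⟩ + (0.1671 - 0.244i)|001⟩ + (0.1671 - 0.244i)|010⟩ + (0.1671 - 0.244i)|011⟩ + (-0.3209 + 0.244i)|100⟩ + (-0.3209 + 0.244i)|101⟩ + (-0.3209 + 0.244i)|110⟩ + (-0.3209 + 0.244i)|111⟩

H⊗3 gives amp(|y⟩) = (1/2√2) Σ_x (−1)^(x·y) amp(|x⟩), where x·y is the number of positions in which both x and y have a 1.
|000⟩: (-0.2175 + (0.6902 - 0.6902i))/(2√2) = (0.1671 - 0.244i)
|001⟩: (-0.2175 + (0.6902 - 0.6902i))/(2√2) = (0.1671 - 0.244i)
|010⟩: (-0.2175 + (0.6902 - 0.6902i))/(2√2) = (0.1671 - 0.244i)
|011⟩: (-0.2175 + (0.6902 - 0.6902i))/(2√2) = (0.1671 - 0.244i)
|100⟩: (-0.2175 - (0.6902 - 0.6902i))/(2√2) = (-0.3209 + 0.244i)
|101⟩: (-0.2175 - (0.6902 - 0.6902i))/(2√2) = (-0.3209 + 0.244i)
|110⟩: (-0.2175 - (0.6902 - 0.6902i))/(2√2) = (-0.3209 + 0.244i)
|111⟩: (-0.2175 - (0.6902 - 0.6902i))/(2√2) = (-0.3209 + 0.244i)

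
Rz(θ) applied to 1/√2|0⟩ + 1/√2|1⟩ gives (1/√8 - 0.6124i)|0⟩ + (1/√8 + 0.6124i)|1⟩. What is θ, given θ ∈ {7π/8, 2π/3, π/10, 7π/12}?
2π/3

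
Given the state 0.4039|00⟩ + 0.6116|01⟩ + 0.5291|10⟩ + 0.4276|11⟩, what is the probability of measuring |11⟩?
0.1828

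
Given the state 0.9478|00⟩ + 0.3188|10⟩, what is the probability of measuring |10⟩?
0.1016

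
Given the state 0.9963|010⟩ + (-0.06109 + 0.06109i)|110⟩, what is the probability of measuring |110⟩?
0.007464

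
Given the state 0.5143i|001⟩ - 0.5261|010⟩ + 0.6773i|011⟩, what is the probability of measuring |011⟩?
0.4587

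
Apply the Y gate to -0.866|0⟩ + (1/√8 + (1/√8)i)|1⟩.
(1/√8 - (1/√8)i)|0⟩ - 0.866i|1⟩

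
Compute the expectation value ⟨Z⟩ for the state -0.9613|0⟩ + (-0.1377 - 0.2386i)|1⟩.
0.8482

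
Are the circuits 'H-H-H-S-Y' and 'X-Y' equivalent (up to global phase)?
No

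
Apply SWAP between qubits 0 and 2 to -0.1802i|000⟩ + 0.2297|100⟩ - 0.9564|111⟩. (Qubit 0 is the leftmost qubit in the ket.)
-0.1802i|000⟩ + 0.2297|001⟩ - 0.9564|111⟩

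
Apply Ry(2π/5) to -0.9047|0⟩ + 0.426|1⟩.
-0.9823|0⟩ - 0.1871|1⟩

Ry(2π/5) = [[cos(θ/2), −sin(θ/2)], [sin(θ/2), cos(θ/2)]]; θ = 2π/5, cos(θ/2) ≈ 0.809017, sin(θ/2) ≈ 0.587785.
With a = amp(|0⟩) = -0.9047 and b = amp(|1⟩) = 0.426:
new amp(|0⟩) = (0.809017)·a + (-0.587785)·b = -0.9823
new amp(|1⟩) = (0.587785)·a + (0.809017)·b = -0.1871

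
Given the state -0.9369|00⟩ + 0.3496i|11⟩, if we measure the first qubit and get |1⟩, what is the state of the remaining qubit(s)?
i|1⟩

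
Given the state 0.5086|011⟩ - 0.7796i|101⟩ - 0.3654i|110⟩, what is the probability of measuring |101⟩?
0.6078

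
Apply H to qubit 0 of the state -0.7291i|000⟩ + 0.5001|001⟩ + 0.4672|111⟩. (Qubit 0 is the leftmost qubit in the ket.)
-0.5156i|000⟩ + 0.3536|001⟩ + 0.3304|011⟩ - 0.5156i|100⟩ + 0.3536|101⟩ - 0.3304|111⟩

H on qubit 0 mixes each pair of kets that differ only in qubit 0: amplitudes (a, b) of (|…0…⟩, |…1…⟩) become ((a + b)/√2, (a − b)/√2). Kets absent from the input have amplitude 0.
(|000⟩, |100⟩): (a, b) = (-0.7291i, 0) → (-0.5156i, -0.5156i)
(|001⟩, |101⟩): (a, b) = (0.5001, 0) → (0.3536, 0.3536)
(|011⟩, |111⟩): (a, b) = (0, 0.4672) → (0.3304, -0.3304)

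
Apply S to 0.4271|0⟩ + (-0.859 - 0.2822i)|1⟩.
0.4271|0⟩ + (0.2822 - 0.859i)|1⟩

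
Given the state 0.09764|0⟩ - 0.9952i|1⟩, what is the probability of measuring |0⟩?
0.009534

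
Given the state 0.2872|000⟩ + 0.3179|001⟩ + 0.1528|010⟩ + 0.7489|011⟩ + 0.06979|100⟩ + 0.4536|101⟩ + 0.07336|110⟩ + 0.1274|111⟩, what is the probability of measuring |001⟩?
0.1011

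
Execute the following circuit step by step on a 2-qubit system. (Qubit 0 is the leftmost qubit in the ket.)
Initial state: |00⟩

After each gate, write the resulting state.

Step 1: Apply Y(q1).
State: i|01⟩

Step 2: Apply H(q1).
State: (1/√2)i|00⟩ - (1/√2)i|01⟩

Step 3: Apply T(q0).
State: (1/√2)i|00⟩ - (1/√2)i|01⟩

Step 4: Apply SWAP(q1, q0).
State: (1/√2)i|00⟩ - (1/√2)i|10⟩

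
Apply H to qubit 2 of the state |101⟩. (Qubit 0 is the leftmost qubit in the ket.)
1/√2|100⟩ - 1/√2|101⟩

H on qubit 2 mixes each pair of kets that differ only in qubit 2: amplitudes (a, b) of (|…0…⟩, |…1…⟩) become ((a + b)/√2, (a − b)/√2). Kets absent from the input have amplitude 0.
(|100⟩, |101⟩): (a, b) = (0, 1) → (1/√2, -1/√2)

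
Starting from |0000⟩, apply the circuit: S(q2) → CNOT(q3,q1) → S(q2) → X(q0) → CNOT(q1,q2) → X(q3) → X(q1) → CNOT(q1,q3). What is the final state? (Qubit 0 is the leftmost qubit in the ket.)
|1100⟩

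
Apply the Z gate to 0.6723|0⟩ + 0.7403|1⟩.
0.6723|0⟩ - 0.7403|1⟩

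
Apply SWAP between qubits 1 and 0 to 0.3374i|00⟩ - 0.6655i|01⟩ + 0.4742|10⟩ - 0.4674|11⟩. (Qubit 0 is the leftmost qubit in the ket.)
0.3374i|00⟩ + 0.4742|01⟩ - 0.6655i|10⟩ - 0.4674|11⟩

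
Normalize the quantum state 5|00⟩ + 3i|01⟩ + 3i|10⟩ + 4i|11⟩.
0.6509|00⟩ + 0.3906i|01⟩ + 0.3906i|10⟩ + 0.5208i|11⟩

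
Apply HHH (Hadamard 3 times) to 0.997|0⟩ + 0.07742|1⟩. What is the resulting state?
0.7597|0⟩ + 0.6502|1⟩

H² = I, so H^3 = H: a single Hadamard. With (a, b) = (0.997, 0.07742), H gives ((a + b)/√2, (a − b)/√2) = (0.7597, 0.6502).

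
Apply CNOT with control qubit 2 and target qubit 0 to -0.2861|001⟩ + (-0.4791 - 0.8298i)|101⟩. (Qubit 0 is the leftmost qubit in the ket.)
(-0.4791 - 0.8298i)|001⟩ - 0.2861|101⟩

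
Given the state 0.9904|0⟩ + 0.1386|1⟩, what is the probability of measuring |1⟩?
0.01921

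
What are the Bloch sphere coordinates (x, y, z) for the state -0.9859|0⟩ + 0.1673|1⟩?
(-0.3299, 0, 0.944)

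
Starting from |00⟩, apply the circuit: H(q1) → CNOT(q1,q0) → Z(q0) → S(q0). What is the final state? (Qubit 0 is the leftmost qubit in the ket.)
1/√2|00⟩ - (1/√2)i|11⟩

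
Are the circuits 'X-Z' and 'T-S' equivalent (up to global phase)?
No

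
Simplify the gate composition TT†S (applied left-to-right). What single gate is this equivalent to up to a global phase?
S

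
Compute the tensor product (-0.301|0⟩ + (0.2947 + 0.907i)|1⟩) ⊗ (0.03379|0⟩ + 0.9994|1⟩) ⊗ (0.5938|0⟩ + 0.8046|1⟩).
-0.006039|000⟩ - 0.008183|001⟩ - 0.1786|010⟩ - 0.242|011⟩ + (0.005913 + 0.0182i)|100⟩ + (0.008012 + 0.02466i)|101⟩ + (0.1749 + 0.5383i)|110⟩ + (0.237 + 0.7293i)|111⟩

amp(|b₁b₂…⟩) = product of the factor amplitudes for bits b₁, b₂, …; only kets whose every factor amplitude is nonzero survive.
|000⟩: (-0.301)(0.03379)(0.5938) = -0.006039
|001⟩: (-0.301)(0.03379)(0.8046) = -0.008183
|010⟩: (-0.301)(0.9994)(0.5938) = -0.1786
|011⟩: (-0.301)(0.9994)(0.8046) = -0.242
|100⟩: (0.2947 + 0.907i)(0.03379)(0.5938) = (0.005913 + 0.0182i)
|101⟩: (0.2947 + 0.907i)(0.03379)(0.8046) = (0.008012 + 0.02466i)
|110⟩: (0.2947 + 0.907i)(0.9994)(0.5938) = (0.1749 + 0.5383i)
|111⟩: (0.2947 + 0.907i)(0.9994)(0.8046) = (0.237 + 0.7293i)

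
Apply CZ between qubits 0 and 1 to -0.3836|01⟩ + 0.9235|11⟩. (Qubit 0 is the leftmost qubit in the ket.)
-0.3836|01⟩ - 0.9235|11⟩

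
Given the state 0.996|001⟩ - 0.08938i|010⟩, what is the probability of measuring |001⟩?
0.992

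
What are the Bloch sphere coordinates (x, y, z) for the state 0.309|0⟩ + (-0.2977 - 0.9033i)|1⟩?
(-0.184, -0.5582, -0.8091)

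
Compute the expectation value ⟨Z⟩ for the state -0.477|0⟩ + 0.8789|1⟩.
-0.5449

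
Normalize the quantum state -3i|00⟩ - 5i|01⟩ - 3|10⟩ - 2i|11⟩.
-0.4376i|00⟩ - 0.7293i|01⟩ - 0.4376|10⟩ - 0.2917i|11⟩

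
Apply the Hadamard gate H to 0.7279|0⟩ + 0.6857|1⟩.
0.9996|0⟩ + 0.02984|1⟩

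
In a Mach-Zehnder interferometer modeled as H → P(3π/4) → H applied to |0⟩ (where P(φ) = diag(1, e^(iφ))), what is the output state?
(0.1464 + (1/√8)i)|0⟩ + (0.8536 - (1/√8)i)|1⟩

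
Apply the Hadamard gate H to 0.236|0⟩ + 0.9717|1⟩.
0.854|0⟩ - 0.5202|1⟩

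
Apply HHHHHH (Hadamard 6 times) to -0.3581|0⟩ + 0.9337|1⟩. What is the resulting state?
-0.3581|0⟩ + 0.9337|1⟩

H² = I, so an even number of Hadamards cancels: H^6 = I and the state is unchanged.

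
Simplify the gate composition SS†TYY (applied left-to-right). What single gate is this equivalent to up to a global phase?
T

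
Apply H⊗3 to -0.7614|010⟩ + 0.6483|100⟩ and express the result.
-0.03999|000⟩ - 0.03999|001⟩ + 0.4984|010⟩ + 0.4984|011⟩ - 0.4984|100⟩ - 0.4984|101⟩ + 0.03999|110⟩ + 0.03999|111⟩

H⊗3 gives amp(|y⟩) = (1/2√2) Σ_x (−1)^(x·y) amp(|x⟩), where x·y is the number of positions in which both x and y have a 1.
|000⟩: (-0.7614 + 0.6483)/(2√2) = -0.03999
|001⟩: (-0.7614 + 0.6483)/(2√2) = -0.03999
|010⟩: (0.7614 + 0.6483)/(2√2) = 0.4984
|011⟩: (0.7614 + 0.6483)/(2√2) = 0.4984
|100⟩: (-0.7614 - 0.6483)/(2√2) = -0.4984
|101⟩: (-0.7614 - 0.6483)/(2√2) = -0.4984
|110⟩: (0.7614 - 0.6483)/(2√2) = 0.03999
|111⟩: (0.7614 - 0.6483)/(2√2) = 0.03999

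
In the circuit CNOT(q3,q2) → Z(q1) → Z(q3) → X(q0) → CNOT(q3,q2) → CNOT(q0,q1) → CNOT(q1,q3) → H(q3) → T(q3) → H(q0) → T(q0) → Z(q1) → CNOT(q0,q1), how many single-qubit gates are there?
8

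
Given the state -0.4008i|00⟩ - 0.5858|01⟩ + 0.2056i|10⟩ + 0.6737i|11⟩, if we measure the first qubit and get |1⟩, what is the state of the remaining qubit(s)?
0.2919i|0⟩ + 0.9565i|1⟩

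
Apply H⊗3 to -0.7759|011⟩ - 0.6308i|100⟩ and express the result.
(-0.2743 - 0.223i)|000⟩ + (0.2743 - 0.223i)|001⟩ + (0.2743 - 0.223i)|010⟩ + (-0.2743 - 0.223i)|011⟩ + (-0.2743 + 0.223i)|100⟩ + (0.2743 + 0.223i)|101⟩ + (0.2743 + 0.223i)|110⟩ + (-0.2743 + 0.223i)|111⟩

H⊗3 gives amp(|y⟩) = (1/2√2) Σ_x (−1)^(x·y) amp(|x⟩), where x·y is the number of positions in which both x and y have a 1.
|000⟩: (-0.7759 - 0.6308i)/(2√2) = (-0.2743 - 0.223i)
|001⟩: (0.7759 - 0.6308i)/(2√2) = (0.2743 - 0.223i)
|010⟩: (0.7759 - 0.6308i)/(2√2) = (0.2743 - 0.223i)
|011⟩: (-0.7759 - 0.6308i)/(2√2) = (-0.2743 - 0.223i)
|100⟩: (-0.7759 + 0.6308i)/(2√2) = (-0.2743 + 0.223i)
|101⟩: (0.7759 + 0.6308i)/(2√2) = (0.2743 + 0.223i)
|110⟩: (0.7759 + 0.6308i)/(2√2) = (0.2743 + 0.223i)
|111⟩: (-0.7759 + 0.6308i)/(2√2) = (-0.2743 + 0.223i)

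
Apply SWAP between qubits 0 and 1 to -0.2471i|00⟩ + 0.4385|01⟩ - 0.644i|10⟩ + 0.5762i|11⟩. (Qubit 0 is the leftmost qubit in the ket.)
-0.2471i|00⟩ - 0.644i|01⟩ + 0.4385|10⟩ + 0.5762i|11⟩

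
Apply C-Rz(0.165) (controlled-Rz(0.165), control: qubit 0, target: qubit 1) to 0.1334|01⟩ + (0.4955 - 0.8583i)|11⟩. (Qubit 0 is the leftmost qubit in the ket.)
0.1334|01⟩ + (0.5645 - 0.8145i)|11⟩

C-Rz(0.165) leaves the control-|0⟩ kets |00⟩, |01⟩ unchanged and applies Rz(0.165) to qubit 1 on the control-|1⟩ pair (|10⟩, |11⟩).
Rz(0.165) = [[e^(−iθ/2), 0], [0, e^(iθ/2)]] with e^(±iθ/2) = cos(θ/2) ± i·sin(θ/2); θ = 0.165, cos(θ/2) ≈ 0.996599, sin(θ/2) ≈ 0.0824064.
With a = amp(|10⟩) = 0 and b = amp(|11⟩) = (0.4955 - 0.8583i):
new amp(|10⟩) = (0.996599 - 0.0824064i)·a = 0
new amp(|11⟩) = (0.996599 + 0.0824064i)·b = (0.5645 - 0.8145i)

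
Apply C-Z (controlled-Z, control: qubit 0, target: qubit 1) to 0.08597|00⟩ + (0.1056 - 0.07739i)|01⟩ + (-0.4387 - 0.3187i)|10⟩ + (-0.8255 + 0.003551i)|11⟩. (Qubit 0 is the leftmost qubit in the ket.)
0.08597|00⟩ + (0.1056 - 0.07739i)|01⟩ + (-0.4387 - 0.3187i)|10⟩ + (0.8255 - 0.003551i)|11⟩

C-Z leaves the control-|0⟩ kets |00⟩, |01⟩ unchanged and applies Z to qubit 1 on the control-|1⟩ pair (|10⟩, |11⟩).
Z = [[1, 0], [0, -1]].
With a = amp(|10⟩) = (-0.4387 - 0.3187i) and b = amp(|11⟩) = (-0.8255 + 0.003551i):
new amp(|10⟩) = (1)·a = (-0.4387 - 0.3187i)
new amp(|11⟩) = (-1)·b = (0.8255 - 0.003551i)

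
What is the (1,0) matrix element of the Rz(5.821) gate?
0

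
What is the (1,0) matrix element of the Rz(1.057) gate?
0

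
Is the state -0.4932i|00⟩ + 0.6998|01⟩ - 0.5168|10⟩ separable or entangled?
Entangled

Writing the state as a|00⟩ + b|01⟩ + c|10⟩ + d|11⟩, it is a product state iff ad − bc = 0.
Here (a, b, c, d) = (-0.4932i, 0.6998, -0.5168, 0): ad − bc = (-0.4932i)(0) − (0.6998)(-0.5168) = 0.3617 ≠ 0, so the state is entangled.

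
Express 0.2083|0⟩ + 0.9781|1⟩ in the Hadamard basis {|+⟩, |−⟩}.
0.8389|+⟩ - 0.5443|−⟩

With |ψ⟩ = α|0⟩ + β|1⟩, the Hadamard-basis coefficients are ⟨+|ψ⟩ = (α + β)/√2 and ⟨−|ψ⟩ = (α − β)/√2.
Here α = 0.2083, β = 0.9781: (α + β)/√2 = 0.8389, (α − β)/√2 = -0.5443.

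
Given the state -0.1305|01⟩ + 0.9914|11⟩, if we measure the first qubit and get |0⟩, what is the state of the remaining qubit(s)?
-|1⟩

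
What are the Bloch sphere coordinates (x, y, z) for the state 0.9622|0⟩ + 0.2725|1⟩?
(0.5244, 0, 0.8516)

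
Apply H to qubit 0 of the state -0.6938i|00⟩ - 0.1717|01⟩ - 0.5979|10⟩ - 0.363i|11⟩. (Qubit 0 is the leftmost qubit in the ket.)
(-0.4228 - 0.4906i)|00⟩ + (-0.1214 - 0.2567i)|01⟩ + (0.4228 - 0.4906i)|10⟩ + (-0.1214 + 0.2567i)|11⟩

H on qubit 0 mixes each pair of kets that differ only in qubit 0: amplitudes (a, b) of (|…0…⟩, |…1…⟩) become ((a + b)/√2, (a − b)/√2). Kets absent from the input have amplitude 0.
(|00⟩, |10⟩): (a, b) = (-0.6938i, -0.5979) → ((-0.4228 - 0.4906i), (0.4228 - 0.4906i))
(|01⟩, |11⟩): (a, b) = (-0.1717, -0.363i) → ((-0.1214 - 0.2567i), (-0.1214 + 0.2567i))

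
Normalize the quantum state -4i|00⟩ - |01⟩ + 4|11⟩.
-0.6963i|00⟩ - 0.1741|01⟩ + 0.6963|11⟩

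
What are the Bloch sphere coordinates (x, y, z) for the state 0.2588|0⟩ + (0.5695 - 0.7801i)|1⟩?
(0.2948, -0.4038, -0.8659)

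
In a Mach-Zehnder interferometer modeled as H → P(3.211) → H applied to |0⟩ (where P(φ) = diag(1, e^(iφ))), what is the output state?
(0.001204 - 0.03468i)|0⟩ + (0.9988 + 0.03468i)|1⟩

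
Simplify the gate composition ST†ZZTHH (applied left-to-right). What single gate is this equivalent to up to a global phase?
S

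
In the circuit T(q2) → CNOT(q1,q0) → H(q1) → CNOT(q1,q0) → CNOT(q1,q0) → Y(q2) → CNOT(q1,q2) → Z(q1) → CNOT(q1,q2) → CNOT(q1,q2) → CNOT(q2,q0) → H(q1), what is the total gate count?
12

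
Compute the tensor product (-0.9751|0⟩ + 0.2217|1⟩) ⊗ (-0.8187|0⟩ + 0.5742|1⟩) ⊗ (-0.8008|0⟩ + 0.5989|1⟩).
-0.6393|000⟩ + 0.4781|001⟩ + 0.4484|010⟩ - 0.3353|011⟩ + 0.1453|100⟩ - 0.1087|101⟩ - 0.1019|110⟩ + 0.07624|111⟩

amp(|b₁b₂…⟩) = product of the factor amplitudes for bits b₁, b₂, …; only kets whose every factor amplitude is nonzero survive.
|000⟩: (-0.9751)(-0.8187)(-0.8008) = -0.6393
|001⟩: (-0.9751)(-0.8187)(0.5989) = 0.4781
|010⟩: (-0.9751)(0.5742)(-0.8008) = 0.4484
|011⟩: (-0.9751)(0.5742)(0.5989) = -0.3353
|100⟩: (0.2217)(-0.8187)(-0.8008) = 0.1453
|101⟩: (0.2217)(-0.8187)(0.5989) = -0.1087
|110⟩: (0.2217)(0.5742)(-0.8008) = -0.1019
|111⟩: (0.2217)(0.5742)(0.5989) = 0.07624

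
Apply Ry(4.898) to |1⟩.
-0.6385|0⟩ - 0.7696|1⟩

Ry(4.898) = [[cos(θ/2), −sin(θ/2)], [sin(θ/2), cos(θ/2)]]; θ = 4.898, cos(θ/2) ≈ -0.769593, sin(θ/2) ≈ 0.638535.
With a = amp(|0⟩) = 0 and b = amp(|1⟩) = 1:
new amp(|0⟩) = (-0.769593)·a + (-0.638535)·b = -0.6385
new amp(|1⟩) = (0.638535)·a + (-0.769593)·b = -0.7696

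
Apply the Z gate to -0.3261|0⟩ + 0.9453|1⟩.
-0.3261|0⟩ - 0.9453|1⟩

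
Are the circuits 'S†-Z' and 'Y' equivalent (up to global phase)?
No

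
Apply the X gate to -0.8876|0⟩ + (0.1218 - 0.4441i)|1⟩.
(0.1218 - 0.4441i)|0⟩ - 0.8876|1⟩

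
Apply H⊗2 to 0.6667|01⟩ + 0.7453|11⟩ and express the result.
0.706|00⟩ - 0.706|01⟩ - 0.0393|10⟩ + 0.0393|11⟩

H⊗2 gives amp(|y⟩) = (1/2) Σ_x (−1)^(x·y) amp(|x⟩), where x·y is the number of positions in which both x and y have a 1.
|00⟩: (0.6667 + 0.7453)/2 = 0.706
|01⟩: (-0.6667 - 0.7453)/2 = -0.706
|10⟩: (0.6667 - 0.7453)/2 = -0.0393
|11⟩: (-0.6667 + 0.7453)/2 = 0.0393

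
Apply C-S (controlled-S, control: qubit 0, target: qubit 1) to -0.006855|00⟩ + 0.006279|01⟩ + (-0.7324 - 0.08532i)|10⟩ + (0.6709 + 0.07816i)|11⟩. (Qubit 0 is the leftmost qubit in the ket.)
-0.006855|00⟩ + 0.006279|01⟩ + (-0.7324 - 0.08532i)|10⟩ + (-0.07816 + 0.6709i)|11⟩

C-S leaves the control-|0⟩ kets |00⟩, |01⟩ unchanged and applies S to qubit 1 on the control-|1⟩ pair (|10⟩, |11⟩).
S = [[1, 0], [0, i]].
With a = amp(|10⟩) = (-0.7324 - 0.08532i) and b = amp(|11⟩) = (0.6709 + 0.07816i):
new amp(|10⟩) = (1)·a = (-0.7324 - 0.08532i)
new amp(|11⟩) = (i)·b = (-0.07816 + 0.6709i)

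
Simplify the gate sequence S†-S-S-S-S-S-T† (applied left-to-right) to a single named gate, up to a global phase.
T†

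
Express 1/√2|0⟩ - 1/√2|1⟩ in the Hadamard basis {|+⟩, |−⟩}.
|−⟩

With |ψ⟩ = α|0⟩ + β|1⟩, the Hadamard-basis coefficients are ⟨+|ψ⟩ = (α + β)/√2 and ⟨−|ψ⟩ = (α − β)/√2.
Here α = 1/√2, β = -1/√2: (α + β)/√2 = 0, (α − β)/√2 = 1.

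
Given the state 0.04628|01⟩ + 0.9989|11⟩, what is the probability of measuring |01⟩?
0.002142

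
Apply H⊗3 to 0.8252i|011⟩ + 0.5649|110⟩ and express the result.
(0.1997 + 0.2918i)|000⟩ + (0.1997 - 0.2918i)|001⟩ + (-0.1997 - 0.2918i)|010⟩ + (-0.1997 + 0.2918i)|011⟩ + (-0.1997 + 0.2918i)|100⟩ + (-0.1997 - 0.2918i)|101⟩ + (0.1997 - 0.2918i)|110⟩ + (0.1997 + 0.2918i)|111⟩

H⊗3 gives amp(|y⟩) = (1/2√2) Σ_x (−1)^(x·y) amp(|x⟩), where x·y is the number of positions in which both x and y have a 1.
|000⟩: (0.8252i + 0.5649)/(2√2) = (0.1997 + 0.2918i)
|001⟩: (-0.8252i + 0.5649)/(2√2) = (0.1997 - 0.2918i)
|010⟩: (-0.8252i - 0.5649)/(2√2) = (-0.1997 - 0.2918i)
|011⟩: (0.8252i - 0.5649)/(2√2) = (-0.1997 + 0.2918i)
|100⟩: (0.8252i - 0.5649)/(2√2) = (-0.1997 + 0.2918i)
|101⟩: (-0.8252i - 0.5649)/(2√2) = (-0.1997 - 0.2918i)
|110⟩: (-0.8252i + 0.5649)/(2√2) = (0.1997 - 0.2918i)
|111⟩: (0.8252i + 0.5649)/(2√2) = (0.1997 + 0.2918i)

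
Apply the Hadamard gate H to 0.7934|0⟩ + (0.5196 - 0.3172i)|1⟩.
(0.9284 - 0.2243i)|0⟩ + (0.1936 + 0.2243i)|1⟩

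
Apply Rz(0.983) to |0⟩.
(0.8816 - 0.4719i)|0⟩

Rz(0.983) = [[e^(−iθ/2), 0], [0, e^(iθ/2)]] with e^(±iθ/2) = cos(θ/2) ± i·sin(θ/2); θ = 0.983, cos(θ/2) ≈ 0.881626, sin(θ/2) ≈ 0.471949.
With a = amp(|0⟩) = 1 and b = amp(|1⟩) = 0:
new amp(|0⟩) = (0.881626 - 0.471949i)·a = (0.8816 - 0.4719i)
new amp(|1⟩) = (0.881626 + 0.471949i)·b = 0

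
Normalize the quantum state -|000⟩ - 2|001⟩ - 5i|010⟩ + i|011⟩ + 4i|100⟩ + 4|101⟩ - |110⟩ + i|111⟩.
-0.124|000⟩ - 0.2481|001⟩ - 0.6202i|010⟩ + 0.124i|011⟩ + 0.4961i|100⟩ + 0.4961|101⟩ - 0.124|110⟩ + 0.124i|111⟩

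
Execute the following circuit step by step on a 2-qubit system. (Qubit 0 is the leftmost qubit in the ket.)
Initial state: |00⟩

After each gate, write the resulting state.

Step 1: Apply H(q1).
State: 1/√2|00⟩ + 1/√2|01⟩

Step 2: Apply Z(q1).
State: 1/√2|00⟩ - 1/√2|01⟩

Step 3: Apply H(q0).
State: 1/2|00⟩ - 1/2|01⟩ + 1/2|10⟩ - 1/2|11⟩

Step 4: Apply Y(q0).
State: -(1/2)i|00⟩ + (1/2)i|01⟩ + (1/2)i|10⟩ - (1/2)i|11⟩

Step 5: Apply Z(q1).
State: -(1/2)i|00⟩ - (1/2)i|01⟩ + (1/2)i|10⟩ + (1/2)i|11⟩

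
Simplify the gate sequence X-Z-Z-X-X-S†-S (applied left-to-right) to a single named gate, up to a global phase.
X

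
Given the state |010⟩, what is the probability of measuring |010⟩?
1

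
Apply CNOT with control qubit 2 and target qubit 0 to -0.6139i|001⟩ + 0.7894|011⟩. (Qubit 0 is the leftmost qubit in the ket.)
-0.6139i|101⟩ + 0.7894|111⟩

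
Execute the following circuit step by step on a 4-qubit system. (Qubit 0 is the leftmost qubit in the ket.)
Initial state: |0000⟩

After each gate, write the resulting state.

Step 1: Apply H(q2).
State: 1/√2|0000⟩ + 1/√2|0010⟩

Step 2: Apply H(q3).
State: 1/2|0000⟩ + 1/2|0001⟩ + 1/2|0010⟩ + 1/2|0011⟩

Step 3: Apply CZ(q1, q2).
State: 1/2|0000⟩ + 1/2|0001⟩ + 1/2|0010⟩ + 1/2|0011⟩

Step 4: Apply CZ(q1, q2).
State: 1/2|0000⟩ + 1/2|0001⟩ + 1/2|0010⟩ + 1/2|0011⟩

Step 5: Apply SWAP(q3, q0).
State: 1/2|0000⟩ + 1/2|0010⟩ + 1/2|1000⟩ + 1/2|1010⟩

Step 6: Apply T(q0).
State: 1/2|0000⟩ + 1/2|0010⟩ + (1/√8 + (1/√8)i)|1000⟩ + (1/√8 + (1/√8)i)|1010⟩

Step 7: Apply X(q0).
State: (1/√8 + (1/√8)i)|0000⟩ + (1/√8 + (1/√8)i)|0010⟩ + 1/2|1000⟩ + 1/2|1010⟩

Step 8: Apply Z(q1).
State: (1/√8 + (1/√8)i)|0000⟩ + (1/√8 + (1/√8)i)|0010⟩ + 1/2|1000⟩ + 1/2|1010⟩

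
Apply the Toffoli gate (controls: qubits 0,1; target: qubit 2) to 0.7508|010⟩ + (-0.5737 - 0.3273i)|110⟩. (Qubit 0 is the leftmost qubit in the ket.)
0.7508|010⟩ + (-0.5737 - 0.3273i)|111⟩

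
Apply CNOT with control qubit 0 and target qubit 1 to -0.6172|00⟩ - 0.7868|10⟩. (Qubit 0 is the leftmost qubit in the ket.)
-0.6172|00⟩ - 0.7868|11⟩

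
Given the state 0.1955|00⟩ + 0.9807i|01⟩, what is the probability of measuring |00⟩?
0.03822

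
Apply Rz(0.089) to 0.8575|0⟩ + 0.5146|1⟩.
(0.8567 - 0.03815i)|0⟩ + (0.5141 + 0.02289i)|1⟩

Rz(0.089) = [[e^(−iθ/2), 0], [0, e^(iθ/2)]] with e^(±iθ/2) = cos(θ/2) ± i·sin(θ/2); θ = 0.089, cos(θ/2) ≈ 0.99901, sin(θ/2) ≈ 0.0444853.
With a = amp(|0⟩) = 0.8575 and b = amp(|1⟩) = 0.5146:
new amp(|0⟩) = (0.99901 - 0.0444853i)·a = (0.8567 - 0.03815i)
new amp(|1⟩) = (0.99901 + 0.0444853i)·b = (0.5141 + 0.02289i)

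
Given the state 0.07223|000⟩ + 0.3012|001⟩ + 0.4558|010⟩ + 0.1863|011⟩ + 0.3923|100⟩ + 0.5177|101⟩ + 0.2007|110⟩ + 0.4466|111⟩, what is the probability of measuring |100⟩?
0.1539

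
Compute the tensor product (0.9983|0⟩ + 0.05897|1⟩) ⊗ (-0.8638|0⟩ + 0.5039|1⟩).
-0.8623|00⟩ + 0.503|01⟩ - 0.05094|10⟩ + 0.02971|11⟩

amp(|b₁b₂…⟩) = product of the factor amplitudes for bits b₁, b₂, …; only kets whose every factor amplitude is nonzero survive.
|00⟩: (0.9983)(-0.8638) = -0.8623
|01⟩: (0.9983)(0.5039) = 0.503
|10⟩: (0.05897)(-0.8638) = -0.05094
|11⟩: (0.05897)(0.5039) = 0.02971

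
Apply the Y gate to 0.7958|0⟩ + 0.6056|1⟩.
-0.6056i|0⟩ + 0.7958i|1⟩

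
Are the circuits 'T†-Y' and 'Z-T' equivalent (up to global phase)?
No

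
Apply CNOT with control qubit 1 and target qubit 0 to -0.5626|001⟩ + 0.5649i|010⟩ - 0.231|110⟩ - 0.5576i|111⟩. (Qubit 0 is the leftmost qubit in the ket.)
-0.5626|001⟩ - 0.231|010⟩ - 0.5576i|011⟩ + 0.5649i|110⟩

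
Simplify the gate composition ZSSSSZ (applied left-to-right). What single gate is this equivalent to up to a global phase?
I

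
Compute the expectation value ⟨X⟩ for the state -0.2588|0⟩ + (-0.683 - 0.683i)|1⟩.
0.3535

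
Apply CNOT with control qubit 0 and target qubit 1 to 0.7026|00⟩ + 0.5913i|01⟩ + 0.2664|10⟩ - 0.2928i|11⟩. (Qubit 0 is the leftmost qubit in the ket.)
0.7026|00⟩ + 0.5913i|01⟩ - 0.2928i|10⟩ + 0.2664|11⟩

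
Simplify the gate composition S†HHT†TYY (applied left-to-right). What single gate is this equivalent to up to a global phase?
S†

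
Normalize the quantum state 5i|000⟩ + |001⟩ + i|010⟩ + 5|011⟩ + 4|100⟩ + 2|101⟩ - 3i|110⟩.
0.5556i|000⟩ + 0.1111|001⟩ + 0.1111i|010⟩ + 0.5556|011⟩ + 0.4444|100⟩ + 0.2222|101⟩ - 0.3333i|110⟩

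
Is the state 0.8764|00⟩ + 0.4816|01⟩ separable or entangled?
Separable

Writing the state as a|00⟩ + b|01⟩ + c|10⟩ + d|11⟩, it is a product state iff ad − bc = 0.
Here (a, b, c, d) = (0.8764, 0.4816, 0, 0): ad − bc = (0.8764)(0) − (0.4816)(0) = 0, so the state is separable.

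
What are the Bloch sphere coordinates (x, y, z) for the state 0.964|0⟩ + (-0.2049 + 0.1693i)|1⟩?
(-0.395, 0.3264, 0.8586)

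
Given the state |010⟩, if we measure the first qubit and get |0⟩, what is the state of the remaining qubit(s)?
|10⟩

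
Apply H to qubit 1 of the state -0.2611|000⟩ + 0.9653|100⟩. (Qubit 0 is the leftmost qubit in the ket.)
-0.1846|000⟩ - 0.1846|010⟩ + 0.6826|100⟩ + 0.6826|110⟩

H on qubit 1 mixes each pair of kets that differ only in qubit 1: amplitudes (a, b) of (|…0…⟩, |…1…⟩) become ((a + b)/√2, (a − b)/√2). Kets absent from the input have amplitude 0.
(|000⟩, |010⟩): (a, b) = (-0.2611, 0) → (-0.1846, -0.1846)
(|100⟩, |110⟩): (a, b) = (0.9653, 0) → (0.6826, 0.6826)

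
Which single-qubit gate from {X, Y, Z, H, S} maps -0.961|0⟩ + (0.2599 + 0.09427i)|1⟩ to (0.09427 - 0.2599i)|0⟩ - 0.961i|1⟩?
Y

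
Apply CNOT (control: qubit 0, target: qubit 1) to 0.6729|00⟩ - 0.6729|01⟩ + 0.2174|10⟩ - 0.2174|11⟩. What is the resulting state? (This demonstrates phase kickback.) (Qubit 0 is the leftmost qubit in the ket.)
0.6729|00⟩ - 0.6729|01⟩ - 0.2174|10⟩ + 0.2174|11⟩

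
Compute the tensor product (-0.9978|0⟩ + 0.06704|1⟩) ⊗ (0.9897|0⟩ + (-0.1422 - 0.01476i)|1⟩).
-0.9875|00⟩ + (0.1419 + 0.01473i)|01⟩ + 0.06635|10⟩ + (-0.009533 - 0.0009895i)|11⟩

amp(|b₁b₂…⟩) = product of the factor amplitudes for bits b₁, b₂, …; only kets whose every factor amplitude is nonzero survive.
|00⟩: (-0.9978)(0.9897) = -0.9875
|01⟩: (-0.9978)(-0.1422 - 0.01476i) = (0.1419 + 0.01473i)
|10⟩: (0.06704)(0.9897) = 0.06635
|11⟩: (0.06704)(-0.1422 - 0.01476i) = (-0.009533 - 0.0009895i)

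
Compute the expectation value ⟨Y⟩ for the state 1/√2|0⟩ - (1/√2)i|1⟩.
-1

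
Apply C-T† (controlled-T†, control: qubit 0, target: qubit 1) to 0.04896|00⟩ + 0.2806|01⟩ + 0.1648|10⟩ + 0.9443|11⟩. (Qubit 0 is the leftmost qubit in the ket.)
0.04896|00⟩ + 0.2806|01⟩ + 0.1648|10⟩ + (0.6677 - 0.6677i)|11⟩

C-T† leaves the control-|0⟩ kets |00⟩, |01⟩ unchanged and applies T† to qubit 1 on the control-|1⟩ pair (|10⟩, |11⟩).
T† = [[1, 0], [0, (1/√2 - (1/√2)i)]].
With a = amp(|10⟩) = 0.1648 and b = amp(|11⟩) = 0.9443:
new amp(|10⟩) = (1)·a = 0.1648
new amp(|11⟩) = (1/√2 - (1/√2)i)·b = (0.6677 - 0.6677i)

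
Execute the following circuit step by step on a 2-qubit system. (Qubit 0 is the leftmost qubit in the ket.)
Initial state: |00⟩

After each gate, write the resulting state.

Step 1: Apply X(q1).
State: |01⟩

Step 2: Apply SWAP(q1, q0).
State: |10⟩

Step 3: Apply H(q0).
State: 1/√2|00⟩ - 1/√2|10⟩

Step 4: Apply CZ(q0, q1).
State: 1/√2|00⟩ - 1/√2|10⟩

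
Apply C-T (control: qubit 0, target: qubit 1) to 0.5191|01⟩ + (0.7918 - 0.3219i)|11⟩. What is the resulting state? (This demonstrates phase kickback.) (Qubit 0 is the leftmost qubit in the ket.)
0.5191|01⟩ + (0.7875 + 0.3323i)|11⟩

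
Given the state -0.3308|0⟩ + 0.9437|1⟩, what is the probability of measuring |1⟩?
0.8906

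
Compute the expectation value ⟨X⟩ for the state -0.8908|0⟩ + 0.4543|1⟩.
-0.8094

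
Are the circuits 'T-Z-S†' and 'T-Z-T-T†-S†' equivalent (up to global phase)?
Yes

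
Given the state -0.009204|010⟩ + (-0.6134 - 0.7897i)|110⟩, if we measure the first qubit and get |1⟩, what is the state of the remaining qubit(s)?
(-0.6134 - 0.7897i)|10⟩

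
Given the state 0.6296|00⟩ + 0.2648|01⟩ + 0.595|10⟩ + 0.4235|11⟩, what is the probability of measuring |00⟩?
0.3964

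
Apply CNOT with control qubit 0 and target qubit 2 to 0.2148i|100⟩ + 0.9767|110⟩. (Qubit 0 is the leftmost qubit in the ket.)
0.2148i|101⟩ + 0.9767|111⟩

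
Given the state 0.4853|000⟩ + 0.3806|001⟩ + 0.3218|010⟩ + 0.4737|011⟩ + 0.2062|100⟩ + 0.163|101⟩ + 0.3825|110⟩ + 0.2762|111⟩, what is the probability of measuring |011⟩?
0.2244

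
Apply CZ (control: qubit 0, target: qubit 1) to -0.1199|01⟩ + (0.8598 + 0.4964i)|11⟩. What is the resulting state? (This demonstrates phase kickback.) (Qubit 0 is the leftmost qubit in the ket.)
-0.1199|01⟩ + (-0.8598 - 0.4964i)|11⟩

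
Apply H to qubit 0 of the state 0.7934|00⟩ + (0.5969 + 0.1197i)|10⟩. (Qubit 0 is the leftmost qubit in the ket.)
(0.9831 + 0.08464i)|00⟩ + (0.1389 - 0.08464i)|10⟩

H on qubit 0 mixes each pair of kets that differ only in qubit 0: amplitudes (a, b) of (|…0…⟩, |…1…⟩) become ((a + b)/√2, (a − b)/√2). Kets absent from the input have amplitude 0.
(|00⟩, |10⟩): (a, b) = (0.7934, (0.5969 + 0.1197i)) → ((0.9831 + 0.08464i), (0.1389 - 0.08464i))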